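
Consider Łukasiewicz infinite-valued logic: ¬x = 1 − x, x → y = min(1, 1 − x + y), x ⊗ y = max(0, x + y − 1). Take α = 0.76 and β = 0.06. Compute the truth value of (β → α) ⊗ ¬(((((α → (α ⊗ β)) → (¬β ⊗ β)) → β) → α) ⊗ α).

β → α = min(1, 1 − 0.06 + 0.76) = min(1, 1.70) = 1.00
α ⊗ β = max(0, 0.76 + 0.06 − 1) = max(0, -0.18) = 0.00
α → (α ⊗ β) = min(1, 1 − 0.76 + 0.00) = min(1, 0.24) = 0.24
¬β = 1 − 0.06 = 0.94
¬β ⊗ β = max(0, 0.94 + 0.06 − 1) = max(0, 0.00) = 0.00
(α → (α ⊗ β)) → (¬β ⊗ β) = min(1, 1 − 0.24 + 0.00) = min(1, 0.76) = 0.76
((α → (α ⊗ β)) → (¬β ⊗ β)) → β = min(1, 1 − 0.76 + 0.06) = min(1, 0.30) = 0.30
(((α → (α ⊗ β)) → (¬β ⊗ β)) → β) → α = min(1, 1 − 0.30 + 0.76) = min(1, 1.46) = 1.00
((((α → (α ⊗ β)) → (¬β ⊗ β)) → β) → α) ⊗ α = max(0, 1.00 + 0.76 − 1) = max(0, 0.76) = 0.76
¬(((((α → (α ⊗ β)) → (¬β ⊗ β)) → β) → α) ⊗ α) = 1 − 0.76 = 0.24
(β → α) ⊗ ¬(((((α → (α ⊗ β)) → (¬β ⊗ β)) → β) → α) ⊗ α) = max(0, 1.00 + 0.24 − 1) = max(0, 0.24) = 0.24

0.24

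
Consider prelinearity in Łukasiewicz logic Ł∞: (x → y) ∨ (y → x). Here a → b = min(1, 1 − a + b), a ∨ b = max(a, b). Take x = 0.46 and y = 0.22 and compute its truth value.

x → y = min(1, 1 − 0.46 + 0.22) = min(1, 0.76) = 0.76
y → x = min(1, 1 − 0.22 + 0.46) = min(1, 1.24) = 1.00
(x → y) ∨ (y → x) = max(0.76, 1.00) = 1.00
(As expected: a Ł∞-tautology — holds in every MV-chain.)

1.00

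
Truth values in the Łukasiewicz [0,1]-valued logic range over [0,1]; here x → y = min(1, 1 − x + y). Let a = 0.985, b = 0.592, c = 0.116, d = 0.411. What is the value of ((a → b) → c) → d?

a → b = min(1, 1 − 0.985 + 0.592) = min(1, 0.607) = 0.607
(a → b) → c = min(1, 1 − 0.607 + 0.116) = min(1, 0.509) = 0.509
((a → b) → c) → d = min(1, 1 − 0.509 + 0.411) = min(1, 0.902) = 0.902

0.902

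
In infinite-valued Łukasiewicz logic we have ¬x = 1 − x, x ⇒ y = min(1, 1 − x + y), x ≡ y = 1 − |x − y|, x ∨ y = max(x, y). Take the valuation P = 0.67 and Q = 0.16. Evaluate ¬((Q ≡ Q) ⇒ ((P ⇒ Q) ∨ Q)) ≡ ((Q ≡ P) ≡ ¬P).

Q ≡ Q = 1 − |0.16 − 0.16| = 1 − 0.00 = 1.00
P ⇒ Q = min(1, 1 − 0.67 + 0.16) = min(1, 0.49) = 0.49
(P ⇒ Q) ∨ Q = max(0.49, 0.16) = 0.49
(Q ≡ Q) ⇒ ((P ⇒ Q) ∨ Q) = min(1, 1 − 1.00 + 0.49) = min(1, 0.49) = 0.49
¬((Q ≡ Q) ⇒ ((P ⇒ Q) ∨ Q)) = 1 − 0.49 = 0.51
Q ≡ P = 1 − |0.16 − 0.67| = 1 − 0.51 = 0.49
¬P = 1 − 0.67 = 0.33
(Q ≡ P) ≡ ¬P = 1 − |0.49 − 0.33| = 1 − 0.16 = 0.84
¬((Q ≡ Q) ⇒ ((P ⇒ Q) ∨ Q)) ≡ ((Q ≡ P) ≡ ¬P) = 1 − |0.51 − 0.84| = 1 − 0.33 = 0.67

0.67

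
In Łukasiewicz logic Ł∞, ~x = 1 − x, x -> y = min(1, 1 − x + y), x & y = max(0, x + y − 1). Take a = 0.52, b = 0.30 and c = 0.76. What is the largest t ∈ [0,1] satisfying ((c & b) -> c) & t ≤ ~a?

c & b = max(0, 0.76 + 0.30 − 1) = max(0, 0.06) = 0.06
(c & b) -> c = min(1, 1 − 0.06 + 0.76) = min(1, 1.70) = 1.00
So the left factor is (c & b) -> c = 1.00.
~a = 1 − 0.52 = 0.48
So the right-hand bound is ~a = 0.48.
The residuum of the Łukasiewicz t-norm gives the supremum: min(1, 1 − 1.00 + 0.48).
1 − 1.00 + 0.48 = 0.48, so t = min(1, 0.48) = 0.48.
Check: 1.00 & 0.48 = max(0, 0.48) = 0.48 ≤ 0.48.

0.48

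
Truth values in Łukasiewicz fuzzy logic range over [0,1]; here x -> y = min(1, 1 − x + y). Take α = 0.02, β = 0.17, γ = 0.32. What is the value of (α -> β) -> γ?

α -> β = min(1, 1 − 0.02 + 0.17) = min(1, 1.15) = 1.00
(α -> β) -> γ = min(1, 1 − 1.00 + 0.32) = min(1, 0.32) = 0.32

0.32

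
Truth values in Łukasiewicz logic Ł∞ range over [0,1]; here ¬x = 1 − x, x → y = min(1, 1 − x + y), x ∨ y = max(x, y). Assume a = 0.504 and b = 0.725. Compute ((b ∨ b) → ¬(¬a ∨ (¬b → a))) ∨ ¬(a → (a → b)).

0.275

b ∨ b = max(0.725, 0.725) = 0.725
¬a = 1 − 0.504 = 0.496
¬b = 1 − 0.725 = 0.275
¬b → a = min(1, 1 − 0.275 + 0.504) = min(1, 1.229) = 1.000
¬a ∨ (¬b → a) = max(0.496, 1.000) = 1.000
¬(¬a ∨ (¬b → a)) = 1 − 1.000 = 0.000
(b ∨ b) → ¬(¬a ∨ (¬b → a)) = min(1, 1 − 0.725 + 0.000) = min(1, 0.275) = 0.275
a → b = min(1, 1 − 0.504 + 0.725) = min(1, 1.221) = 1.000
a → (a → b) = min(1, 1 − 0.504 + 1.000) = min(1, 1.496) = 1.000
¬(a → (a → b)) = 1 − 1.000 = 0.000
((b ∨ b) → ¬(¬a ∨ (¬b → a))) ∨ ¬(a → (a → b)) = max(0.275, 0.000) = 0.275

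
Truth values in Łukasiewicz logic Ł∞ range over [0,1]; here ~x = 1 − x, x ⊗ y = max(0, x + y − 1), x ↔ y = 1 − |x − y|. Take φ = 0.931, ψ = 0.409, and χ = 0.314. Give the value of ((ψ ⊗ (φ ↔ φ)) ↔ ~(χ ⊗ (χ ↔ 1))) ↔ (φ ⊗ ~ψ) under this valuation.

0.887

φ ↔ φ = 1 − |0.931 − 0.931| = 1 − 0.000 = 1.000
ψ ⊗ (φ ↔ φ) = max(0, 0.409 + 1.000 − 1) = max(0, 0.409) = 0.409
χ ↔ 1 = 1 − |0.314 − 1.000| = 1 − 0.686 = 0.314
χ ⊗ (χ ↔ 1) = max(0, 0.314 + 0.314 − 1) = max(0, -0.372) = 0.000
~(χ ⊗ (χ ↔ 1)) = 1 − 0.000 = 1.000
(ψ ⊗ (φ ↔ φ)) ↔ ~(χ ⊗ (χ ↔ 1)) = 1 − |0.409 − 1.000| = 1 − 0.591 = 0.409
~ψ = 1 − 0.409 = 0.591
φ ⊗ ~ψ = max(0, 0.931 + 0.591 − 1) = max(0, 0.522) = 0.522
((ψ ⊗ (φ ↔ φ)) ↔ ~(χ ⊗ (χ ↔ 1))) ↔ (φ ⊗ ~ψ) = 1 − |0.409 − 0.522| = 1 − 0.113 = 0.887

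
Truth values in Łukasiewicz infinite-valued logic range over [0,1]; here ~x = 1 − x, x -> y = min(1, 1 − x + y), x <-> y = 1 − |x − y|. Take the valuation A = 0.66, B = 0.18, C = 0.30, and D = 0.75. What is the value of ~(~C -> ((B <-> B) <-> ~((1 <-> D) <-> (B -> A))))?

0.45

~C = 1 − 0.30 = 0.70
B <-> B = 1 − |0.18 − 0.18| = 1 − 0.00 = 1.00
1 <-> D = 1 − |1.00 − 0.75| = 1 − 0.25 = 0.75
B -> A = min(1, 1 − 0.18 + 0.66) = min(1, 1.48) = 1.00
(1 <-> D) <-> (B -> A) = 1 − |0.75 − 1.00| = 1 − 0.25 = 0.75
~((1 <-> D) <-> (B -> A)) = 1 − 0.75 = 0.25
(B <-> B) <-> ~((1 <-> D) <-> (B -> A)) = 1 − |1.00 − 0.25| = 1 − 0.75 = 0.25
~C -> ((B <-> B) <-> ~((1 <-> D) <-> (B -> A))) = min(1, 1 − 0.70 + 0.25) = min(1, 0.55) = 0.55
~(~C -> ((B <-> B) <-> ~((1 <-> D) <-> (B -> A)))) = 1 − 0.55 = 0.45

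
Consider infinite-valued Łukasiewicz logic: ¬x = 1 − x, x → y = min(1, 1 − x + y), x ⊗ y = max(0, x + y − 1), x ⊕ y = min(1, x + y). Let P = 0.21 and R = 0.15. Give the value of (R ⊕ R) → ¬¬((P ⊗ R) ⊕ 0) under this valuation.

0.70

R ⊕ R = min(1, 0.15 + 0.15) = min(1, 0.30) = 0.30
P ⊗ R = max(0, 0.21 + 0.15 − 1) = max(0, -0.64) = 0.00
(P ⊗ R) ⊕ 0 = min(1, 0.00 + 0.00) = min(1, 0.00) = 0.00
¬((P ⊗ R) ⊕ 0) = 1 − 0.00 = 1.00
¬¬((P ⊗ R) ⊕ 0) = 1 − 1.00 = 0.00
(R ⊕ R) → ¬¬((P ⊗ R) ⊕ 0) = min(1, 1 − 0.30 + 0.00) = min(1, 0.70) = 0.70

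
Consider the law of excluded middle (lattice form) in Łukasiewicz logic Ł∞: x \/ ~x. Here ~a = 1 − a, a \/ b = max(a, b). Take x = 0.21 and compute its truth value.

~x = 1 − 0.21 = 0.79
x \/ ~x = max(0.21, 0.79) = 0.79
(The value 0.79 < 1 shows this instance is not satisfied; not a Ł∞-tautology — its value is max(a, 1−a).)

0.79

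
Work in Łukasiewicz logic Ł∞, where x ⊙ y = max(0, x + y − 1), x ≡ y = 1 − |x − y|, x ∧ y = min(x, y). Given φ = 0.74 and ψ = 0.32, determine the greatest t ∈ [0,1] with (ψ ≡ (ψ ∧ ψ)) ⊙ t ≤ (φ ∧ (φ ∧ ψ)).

ψ ∧ ψ = min(0.32, 0.32) = 0.32
ψ ≡ (ψ ∧ ψ) = 1 − |0.32 − 0.32| = 1 − 0.00 = 1.00
So the left factor is ψ ≡ (ψ ∧ ψ) = 1.00.
φ ∧ ψ = min(0.74, 0.32) = 0.32
φ ∧ (φ ∧ ψ) = min(0.74, 0.32) = 0.32
So the right-hand bound is φ ∧ (φ ∧ ψ) = 0.32.
The residuum of the Łukasiewicz t-norm gives the supremum: min(1, 1 − 1.00 + 0.32).
1 − 1.00 + 0.32 = 0.32, so t = min(1, 0.32) = 0.32.
Check: 1.00 ⊙ 0.32 = max(0, 0.32) = 0.32 ≤ 0.32.

0.32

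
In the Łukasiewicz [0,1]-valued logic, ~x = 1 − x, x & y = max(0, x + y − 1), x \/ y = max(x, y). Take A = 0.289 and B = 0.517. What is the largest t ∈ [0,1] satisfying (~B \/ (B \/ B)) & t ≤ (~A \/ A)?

~B = 1 − 0.517 = 0.483
B \/ B = max(0.517, 0.517) = 0.517
~B \/ (B \/ B) = max(0.483, 0.517) = 0.517
So the left factor is ~B \/ (B \/ B) = 0.517.
~A = 1 − 0.289 = 0.711
~A \/ A = max(0.711, 0.289) = 0.711
So the right-hand bound is ~A \/ A = 0.711.
The residuum of the Łukasiewicz t-norm gives the supremum: min(1, 1 − 0.517 + 0.711).
1 − 0.517 + 0.711 = 1.194, so t = min(1, 1.194) = 1.000.
Check: 0.517 & 1.000 = max(0, 0.517) = 0.517 ≤ 0.711.

1.000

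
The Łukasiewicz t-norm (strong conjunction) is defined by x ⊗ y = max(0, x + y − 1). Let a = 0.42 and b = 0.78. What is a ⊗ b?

0.20

a ⊗ b = max(0, 0.42 + 0.78 − 1) = max(0, 0.20) = 0.20
For comparison, the Gödel (minimum) t-norm min(x, y) would give 0.42.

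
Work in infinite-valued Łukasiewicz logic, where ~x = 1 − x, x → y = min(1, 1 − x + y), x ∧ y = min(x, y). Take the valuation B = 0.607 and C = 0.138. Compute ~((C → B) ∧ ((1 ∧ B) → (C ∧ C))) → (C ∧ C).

0.669

C → B = min(1, 1 − 0.138 + 0.607) = min(1, 1.469) = 1.000
1 ∧ B = min(1.000, 0.607) = 0.607
C ∧ C = min(0.138, 0.138) = 0.138
(1 ∧ B) → (C ∧ C) = min(1, 1 − 0.607 + 0.138) = min(1, 0.531) = 0.531
(C → B) ∧ ((1 ∧ B) → (C ∧ C)) = min(1.000, 0.531) = 0.531
~((C → B) ∧ ((1 ∧ B) → (C ∧ C))) = 1 − 0.531 = 0.469
~((C → B) ∧ ((1 ∧ B) → (C ∧ C))) → (C ∧ C) = min(1, 1 − 0.469 + 0.138) = min(1, 0.669) = 0.669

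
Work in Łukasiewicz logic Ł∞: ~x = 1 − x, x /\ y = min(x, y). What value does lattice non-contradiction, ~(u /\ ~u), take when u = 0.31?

0.69

~u = 1 − 0.31 = 0.69
u /\ ~u = min(0.31, 0.69) = 0.31
~(u /\ ~u) = 1 − 0.31 = 0.69
(The value 0.69 < 1 shows this instance is not satisfied; not a Ł∞-tautology — its value is 1 − min(a, 1−a).)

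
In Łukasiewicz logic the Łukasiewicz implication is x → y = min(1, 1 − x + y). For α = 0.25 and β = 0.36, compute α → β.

1.00

α → β = min(1, 1 − 0.25 + 0.36) = min(1, 1.11) = 1.00
For comparison, the Gödel implication (1 if x ≤ y else y) would give 1.00.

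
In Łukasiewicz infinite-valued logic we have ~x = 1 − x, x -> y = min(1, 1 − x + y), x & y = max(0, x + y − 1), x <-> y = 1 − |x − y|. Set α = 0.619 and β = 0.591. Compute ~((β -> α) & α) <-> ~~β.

β -> α = min(1, 1 − 0.591 + 0.619) = min(1, 1.028) = 1.000
(β -> α) & α = max(0, 1.000 + 0.619 − 1) = max(0, 0.619) = 0.619
~((β -> α) & α) = 1 − 0.619 = 0.381
~β = 1 − 0.591 = 0.409
~~β = 1 − 0.409 = 0.591
~((β -> α) & α) <-> ~~β = 1 − |0.381 − 0.591| = 1 − 0.210 = 0.790

0.790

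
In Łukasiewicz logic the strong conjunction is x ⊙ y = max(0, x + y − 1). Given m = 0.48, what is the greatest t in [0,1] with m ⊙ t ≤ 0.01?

The residuum of the Łukasiewicz t-norm gives the supremum: min(1, 1 − 0.48 + 0.01).
1 − 0.48 + 0.01 = 0.53, so t = min(1, 0.53) = 0.53.
Check: 0.48 ⊙ 0.53 = max(0, 0.01) = 0.01 ≤ 0.01.

0.53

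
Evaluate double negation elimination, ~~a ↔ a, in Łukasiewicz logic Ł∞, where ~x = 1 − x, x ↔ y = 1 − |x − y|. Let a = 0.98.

~a = 1 − 0.98 = 0.02
~~a = 1 − 0.02 = 0.98
~~a ↔ a = 1 − |0.98 − 0.98| = 1 − 0.00 = 1.00
(As expected: always 1 in Ł∞ since negation is involutive.)

1.00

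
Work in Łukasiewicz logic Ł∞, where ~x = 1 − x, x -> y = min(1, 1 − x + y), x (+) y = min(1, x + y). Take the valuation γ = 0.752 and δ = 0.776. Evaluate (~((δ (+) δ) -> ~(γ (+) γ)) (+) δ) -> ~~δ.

δ (+) δ = min(1, 0.776 + 0.776) = min(1, 1.552) = 1.000
γ (+) γ = min(1, 0.752 + 0.752) = min(1, 1.504) = 1.000
~(γ (+) γ) = 1 − 1.000 = 0.000
(δ (+) δ) -> ~(γ (+) γ) = min(1, 1 − 1.000 + 0.000) = min(1, 0.000) = 0.000
~((δ (+) δ) -> ~(γ (+) γ)) = 1 − 0.000 = 1.000
~((δ (+) δ) -> ~(γ (+) γ)) (+) δ = min(1, 1.000 + 0.776) = min(1, 1.776) = 1.000
~δ = 1 − 0.776 = 0.224
~~δ = 1 − 0.224 = 0.776
(~((δ (+) δ) -> ~(γ (+) γ)) (+) δ) -> ~~δ = min(1, 1 − 1.000 + 0.776) = min(1, 0.776) = 0.776

0.776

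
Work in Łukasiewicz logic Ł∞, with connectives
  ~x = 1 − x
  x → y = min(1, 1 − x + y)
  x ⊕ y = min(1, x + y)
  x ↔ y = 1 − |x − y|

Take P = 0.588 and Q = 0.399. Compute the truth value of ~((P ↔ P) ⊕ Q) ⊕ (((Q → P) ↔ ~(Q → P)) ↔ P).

P ↔ P = 1 − |0.588 − 0.588| = 1 − 0.000 = 1.000
(P ↔ P) ⊕ Q = min(1, 1.000 + 0.399) = min(1, 1.399) = 1.000
~((P ↔ P) ⊕ Q) = 1 − 1.000 = 0.000
Q → P = min(1, 1 − 0.399 + 0.588) = min(1, 1.189) = 1.000
~(Q → P) = 1 − 1.000 = 0.000
(Q → P) ↔ ~(Q → P) = 1 − |1.000 − 0.000| = 1 − 1.000 = 0.000
((Q → P) ↔ ~(Q → P)) ↔ P = 1 − |0.000 − 0.588| = 1 − 0.588 = 0.412
~((P ↔ P) ⊕ Q) ⊕ (((Q → P) ↔ ~(Q → P)) ↔ P) = min(1, 0.000 + 0.412) = min(1, 0.412) = 0.412

0.412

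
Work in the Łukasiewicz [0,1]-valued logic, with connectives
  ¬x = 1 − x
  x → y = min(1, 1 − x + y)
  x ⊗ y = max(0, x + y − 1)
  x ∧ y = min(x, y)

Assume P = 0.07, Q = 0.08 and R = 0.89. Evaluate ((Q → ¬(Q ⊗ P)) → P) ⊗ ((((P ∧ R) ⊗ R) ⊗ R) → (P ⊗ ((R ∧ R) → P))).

0.07

Q ⊗ P = max(0, 0.08 + 0.07 − 1) = max(0, -0.85) = 0.00
¬(Q ⊗ P) = 1 − 0.00 = 1.00
Q → ¬(Q ⊗ P) = min(1, 1 − 0.08 + 1.00) = min(1, 1.92) = 1.00
(Q → ¬(Q ⊗ P)) → P = min(1, 1 − 1.00 + 0.07) = min(1, 0.07) = 0.07
P ∧ R = min(0.07, 0.89) = 0.07
(P ∧ R) ⊗ R = max(0, 0.07 + 0.89 − 1) = max(0, -0.04) = 0.00
((P ∧ R) ⊗ R) ⊗ R = max(0, 0.00 + 0.89 − 1) = max(0, -0.11) = 0.00
R ∧ R = min(0.89, 0.89) = 0.89
(R ∧ R) → P = min(1, 1 − 0.89 + 0.07) = min(1, 0.18) = 0.18
P ⊗ ((R ∧ R) → P) = max(0, 0.07 + 0.18 − 1) = max(0, -0.75) = 0.00
(((P ∧ R) ⊗ R) ⊗ R) → (P ⊗ ((R ∧ R) → P)) = min(1, 1 − 0.00 + 0.00) = min(1, 1.00) = 1.00
((Q → ¬(Q ⊗ P)) → P) ⊗ ((((P ∧ R) ⊗ R) ⊗ R) → (P ⊗ ((R ∧ R) → P))) = max(0, 0.07 + 1.00 − 1) = max(0, 0.07) = 0.07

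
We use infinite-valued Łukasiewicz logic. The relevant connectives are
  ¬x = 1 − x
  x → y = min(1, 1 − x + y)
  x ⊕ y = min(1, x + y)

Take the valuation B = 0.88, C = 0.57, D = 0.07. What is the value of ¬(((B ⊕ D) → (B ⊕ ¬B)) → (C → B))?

0.00

B ⊕ D = min(1, 0.88 + 0.07) = min(1, 0.95) = 0.95
¬B = 1 − 0.88 = 0.12
B ⊕ ¬B = min(1, 0.88 + 0.12) = min(1, 1.00) = 1.00
(B ⊕ D) → (B ⊕ ¬B) = min(1, 1 − 0.95 + 1.00) = min(1, 1.05) = 1.00
C → B = min(1, 1 − 0.57 + 0.88) = min(1, 1.31) = 1.00
((B ⊕ D) → (B ⊕ ¬B)) → (C → B) = min(1, 1 − 1.00 + 1.00) = min(1, 1.00) = 1.00
¬(((B ⊕ D) → (B ⊕ ¬B)) → (C → B)) = 1 − 1.00 = 0.00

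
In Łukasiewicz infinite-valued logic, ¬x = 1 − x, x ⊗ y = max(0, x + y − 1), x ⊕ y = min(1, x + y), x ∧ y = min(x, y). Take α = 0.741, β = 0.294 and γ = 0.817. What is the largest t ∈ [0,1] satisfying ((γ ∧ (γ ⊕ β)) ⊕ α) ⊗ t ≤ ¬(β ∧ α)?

0.706

γ ⊕ β = min(1, 0.817 + 0.294) = min(1, 1.111) = 1.000
γ ∧ (γ ⊕ β) = min(0.817, 1.000) = 0.817
(γ ∧ (γ ⊕ β)) ⊕ α = min(1, 0.817 + 0.741) = min(1, 1.558) = 1.000
So the left factor is (γ ∧ (γ ⊕ β)) ⊕ α = 1.000.
β ∧ α = min(0.294, 0.741) = 0.294
¬(β ∧ α) = 1 − 0.294 = 0.706
So the right-hand bound is ¬(β ∧ α) = 0.706.
The residuum of the Łukasiewicz t-norm gives the supremum: min(1, 1 − 1.000 + 0.706).
1 − 1.000 + 0.706 = 0.706, so t = min(1, 0.706) = 0.706.
Check: 1.000 ⊗ 0.706 = max(0, 0.706) = 0.706 ≤ 0.706.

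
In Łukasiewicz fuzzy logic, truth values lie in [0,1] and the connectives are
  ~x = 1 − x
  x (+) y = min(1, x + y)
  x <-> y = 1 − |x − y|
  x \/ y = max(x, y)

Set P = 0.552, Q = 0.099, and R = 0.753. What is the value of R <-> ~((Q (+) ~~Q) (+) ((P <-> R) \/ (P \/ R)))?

0.250

~Q = 1 − 0.099 = 0.901
~~Q = 1 − 0.901 = 0.099
Q (+) ~~Q = min(1, 0.099 + 0.099) = min(1, 0.198) = 0.198
P <-> R = 1 − |0.552 − 0.753| = 1 − 0.201 = 0.799
P \/ R = max(0.552, 0.753) = 0.753
(P <-> R) \/ (P \/ R) = max(0.799, 0.753) = 0.799
(Q (+) ~~Q) (+) ((P <-> R) \/ (P \/ R)) = min(1, 0.198 + 0.799) = min(1, 0.997) = 0.997
~((Q (+) ~~Q) (+) ((P <-> R) \/ (P \/ R))) = 1 − 0.997 = 0.003
R <-> ~((Q (+) ~~Q) (+) ((P <-> R) \/ (P \/ R))) = 1 − |0.753 − 0.003| = 1 − 0.750 = 0.250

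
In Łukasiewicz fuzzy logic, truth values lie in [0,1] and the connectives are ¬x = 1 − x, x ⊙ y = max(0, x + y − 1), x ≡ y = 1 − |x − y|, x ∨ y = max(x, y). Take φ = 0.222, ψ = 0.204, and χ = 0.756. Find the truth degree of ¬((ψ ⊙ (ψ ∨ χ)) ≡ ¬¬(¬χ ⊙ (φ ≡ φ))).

ψ ∨ χ = max(0.204, 0.756) = 0.756
ψ ⊙ (ψ ∨ χ) = max(0, 0.204 + 0.756 − 1) = max(0, -0.040) = 0.000
¬χ = 1 − 0.756 = 0.244
φ ≡ φ = 1 − |0.222 − 0.222| = 1 − 0.000 = 1.000
¬χ ⊙ (φ ≡ φ) = max(0, 0.244 + 1.000 − 1) = max(0, 0.244) = 0.244
¬(¬χ ⊙ (φ ≡ φ)) = 1 − 0.244 = 0.756
¬¬(¬χ ⊙ (φ ≡ φ)) = 1 − 0.756 = 0.244
(ψ ⊙ (ψ ∨ χ)) ≡ ¬¬(¬χ ⊙ (φ ≡ φ)) = 1 − |0.000 − 0.244| = 1 − 0.244 = 0.756
¬((ψ ⊙ (ψ ∨ χ)) ≡ ¬¬(¬χ ⊙ (φ ≡ φ))) = 1 − 0.756 = 0.244

0.244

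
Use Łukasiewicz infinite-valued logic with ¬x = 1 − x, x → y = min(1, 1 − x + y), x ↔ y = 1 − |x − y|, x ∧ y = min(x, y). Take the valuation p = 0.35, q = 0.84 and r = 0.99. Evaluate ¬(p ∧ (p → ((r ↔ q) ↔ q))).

0.65

r ↔ q = 1 − |0.99 − 0.84| = 1 − 0.15 = 0.85
(r ↔ q) ↔ q = 1 − |0.85 − 0.84| = 1 − 0.01 = 0.99
p → ((r ↔ q) ↔ q) = min(1, 1 − 0.35 + 0.99) = min(1, 1.64) = 1.00
p ∧ (p → ((r ↔ q) ↔ q)) = min(0.35, 1.00) = 0.35
¬(p ∧ (p → ((r ↔ q) ↔ q))) = 1 − 0.35 = 0.65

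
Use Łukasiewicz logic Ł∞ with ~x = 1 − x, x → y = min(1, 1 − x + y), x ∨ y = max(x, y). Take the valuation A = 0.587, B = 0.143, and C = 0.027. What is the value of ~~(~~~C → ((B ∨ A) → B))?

0.583

~C = 1 − 0.027 = 0.973
~~C = 1 − 0.973 = 0.027
~~~C = 1 − 0.027 = 0.973
B ∨ A = max(0.143, 0.587) = 0.587
(B ∨ A) → B = min(1, 1 − 0.587 + 0.143) = min(1, 0.556) = 0.556
~~~C → ((B ∨ A) → B) = min(1, 1 − 0.973 + 0.556) = min(1, 0.583) = 0.583
~(~~~C → ((B ∨ A) → B)) = 1 − 0.583 = 0.417
~~(~~~C → ((B ∨ A) → B)) = 1 − 0.417 = 0.583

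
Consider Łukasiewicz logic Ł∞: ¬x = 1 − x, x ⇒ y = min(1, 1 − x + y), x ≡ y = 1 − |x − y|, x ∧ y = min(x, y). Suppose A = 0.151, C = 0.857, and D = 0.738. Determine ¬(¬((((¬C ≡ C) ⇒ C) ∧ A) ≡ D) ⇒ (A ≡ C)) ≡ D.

0.555

¬C = 1 − 0.857 = 0.143
¬C ≡ C = 1 − |0.143 − 0.857| = 1 − 0.714 = 0.286
(¬C ≡ C) ⇒ C = min(1, 1 − 0.286 + 0.857) = min(1, 1.571) = 1.000
((¬C ≡ C) ⇒ C) ∧ A = min(1.000, 0.151) = 0.151
(((¬C ≡ C) ⇒ C) ∧ A) ≡ D = 1 − |0.151 − 0.738| = 1 − 0.587 = 0.413
¬((((¬C ≡ C) ⇒ C) ∧ A) ≡ D) = 1 − 0.413 = 0.587
A ≡ C = 1 − |0.151 − 0.857| = 1 − 0.706 = 0.294
¬((((¬C ≡ C) ⇒ C) ∧ A) ≡ D) ⇒ (A ≡ C) = min(1, 1 − 0.587 + 0.294) = min(1, 0.707) = 0.707
¬(¬((((¬C ≡ C) ⇒ C) ∧ A) ≡ D) ⇒ (A ≡ C)) = 1 − 0.707 = 0.293
¬(¬((((¬C ≡ C) ⇒ C) ∧ A) ≡ D) ⇒ (A ≡ C)) ≡ D = 1 − |0.293 − 0.738| = 1 − 0.445 = 0.555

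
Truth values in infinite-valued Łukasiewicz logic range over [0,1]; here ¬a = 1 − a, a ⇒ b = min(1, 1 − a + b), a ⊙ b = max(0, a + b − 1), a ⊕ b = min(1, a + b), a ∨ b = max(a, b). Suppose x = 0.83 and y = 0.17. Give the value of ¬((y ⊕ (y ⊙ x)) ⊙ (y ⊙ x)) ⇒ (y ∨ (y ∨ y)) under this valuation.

y ⊙ x = max(0, 0.17 + 0.83 − 1) = max(0, 0.00) = 0.00
y ⊕ (y ⊙ x) = min(1, 0.17 + 0.00) = min(1, 0.17) = 0.17
(y ⊕ (y ⊙ x)) ⊙ (y ⊙ x) = max(0, 0.17 + 0.00 − 1) = max(0, -0.83) = 0.00
¬((y ⊕ (y ⊙ x)) ⊙ (y ⊙ x)) = 1 − 0.00 = 1.00
y ∨ y = max(0.17, 0.17) = 0.17
y ∨ (y ∨ y) = max(0.17, 0.17) = 0.17
¬((y ⊕ (y ⊙ x)) ⊙ (y ⊙ x)) ⇒ (y ∨ (y ∨ y)) = min(1, 1 − 1.00 + 0.17) = min(1, 0.17) = 0.17

0.17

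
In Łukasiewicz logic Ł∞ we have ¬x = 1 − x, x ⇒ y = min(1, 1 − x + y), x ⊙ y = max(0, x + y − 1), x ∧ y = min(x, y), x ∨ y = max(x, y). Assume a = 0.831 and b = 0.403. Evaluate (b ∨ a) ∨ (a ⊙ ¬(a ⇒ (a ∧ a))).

b ∨ a = max(0.403, 0.831) = 0.831
a ∧ a = min(0.831, 0.831) = 0.831
a ⇒ (a ∧ a) = min(1, 1 − 0.831 + 0.831) = min(1, 1.000) = 1.000
¬(a ⇒ (a ∧ a)) = 1 − 1.000 = 0.000
a ⊙ ¬(a ⇒ (a ∧ a)) = max(0, 0.831 + 0.000 − 1) = max(0, -0.169) = 0.000
(b ∨ a) ∨ (a ⊙ ¬(a ⇒ (a ∧ a))) = max(0.831, 0.000) = 0.831

0.831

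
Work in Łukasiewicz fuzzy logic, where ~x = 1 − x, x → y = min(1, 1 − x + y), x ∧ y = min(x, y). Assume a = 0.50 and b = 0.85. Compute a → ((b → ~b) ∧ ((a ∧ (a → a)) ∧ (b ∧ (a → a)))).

0.80

~b = 1 − 0.85 = 0.15
b → ~b = min(1, 1 − 0.85 + 0.15) = min(1, 0.30) = 0.30
a → a = min(1, 1 − 0.50 + 0.50) = min(1, 1.00) = 1.00
a ∧ (a → a) = min(0.50, 1.00) = 0.50
b ∧ (a → a) = min(0.85, 1.00) = 0.85
(a ∧ (a → a)) ∧ (b ∧ (a → a)) = min(0.50, 0.85) = 0.50
(b → ~b) ∧ ((a ∧ (a → a)) ∧ (b ∧ (a → a))) = min(0.30, 0.50) = 0.30
a → ((b → ~b) ∧ ((a ∧ (a → a)) ∧ (b ∧ (a → a)))) = min(1, 1 − 0.50 + 0.30) = min(1, 0.80) = 0.80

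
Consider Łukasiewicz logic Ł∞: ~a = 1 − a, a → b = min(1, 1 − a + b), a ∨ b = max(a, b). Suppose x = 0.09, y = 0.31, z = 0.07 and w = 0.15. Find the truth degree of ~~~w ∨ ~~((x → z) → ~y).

~w = 1 − 0.15 = 0.85
~~w = 1 − 0.85 = 0.15
~~~w = 1 − 0.15 = 0.85
x → z = min(1, 1 − 0.09 + 0.07) = min(1, 0.98) = 0.98
~y = 1 − 0.31 = 0.69
(x → z) → ~y = min(1, 1 − 0.98 + 0.69) = min(1, 0.71) = 0.71
~((x → z) → ~y) = 1 − 0.71 = 0.29
~~((x → z) → ~y) = 1 − 0.29 = 0.71
~~~w ∨ ~~((x → z) → ~y) = max(0.85, 0.71) = 0.85

0.85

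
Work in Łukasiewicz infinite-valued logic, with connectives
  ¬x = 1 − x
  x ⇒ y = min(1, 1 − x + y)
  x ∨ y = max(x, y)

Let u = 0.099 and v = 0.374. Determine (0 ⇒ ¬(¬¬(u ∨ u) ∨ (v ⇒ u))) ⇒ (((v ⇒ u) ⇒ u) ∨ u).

0.374

u ∨ u = max(0.099, 0.099) = 0.099
¬(u ∨ u) = 1 − 0.099 = 0.901
¬¬(u ∨ u) = 1 − 0.901 = 0.099
v ⇒ u = min(1, 1 − 0.374 + 0.099) = min(1, 0.725) = 0.725
¬¬(u ∨ u) ∨ (v ⇒ u) = max(0.099, 0.725) = 0.725
¬(¬¬(u ∨ u) ∨ (v ⇒ u)) = 1 − 0.725 = 0.275
0 ⇒ ¬(¬¬(u ∨ u) ∨ (v ⇒ u)) = min(1, 1 − 0.000 + 0.275) = min(1, 1.275) = 1.000
(v ⇒ u) ⇒ u = min(1, 1 − 0.725 + 0.099) = min(1, 0.374) = 0.374
((v ⇒ u) ⇒ u) ∨ u = max(0.374, 0.099) = 0.374
(0 ⇒ ¬(¬¬(u ∨ u) ∨ (v ⇒ u))) ⇒ (((v ⇒ u) ⇒ u) ∨ u) = min(1, 1 − 1.000 + 0.374) = min(1, 0.374) = 0.374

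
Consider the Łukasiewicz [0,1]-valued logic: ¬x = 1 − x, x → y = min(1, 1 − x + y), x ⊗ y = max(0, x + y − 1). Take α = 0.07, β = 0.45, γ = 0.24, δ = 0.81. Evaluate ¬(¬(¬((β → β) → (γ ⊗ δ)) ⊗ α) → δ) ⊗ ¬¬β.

0.00

β → β = min(1, 1 − 0.45 + 0.45) = min(1, 1.00) = 1.00
γ ⊗ δ = max(0, 0.24 + 0.81 − 1) = max(0, 0.05) = 0.05
(β → β) → (γ ⊗ δ) = min(1, 1 − 1.00 + 0.05) = min(1, 0.05) = 0.05
¬((β → β) → (γ ⊗ δ)) = 1 − 0.05 = 0.95
¬((β → β) → (γ ⊗ δ)) ⊗ α = max(0, 0.95 + 0.07 − 1) = max(0, 0.02) = 0.02
¬(¬((β → β) → (γ ⊗ δ)) ⊗ α) = 1 − 0.02 = 0.98
¬(¬((β → β) → (γ ⊗ δ)) ⊗ α) → δ = min(1, 1 − 0.98 + 0.81) = min(1, 0.83) = 0.83
¬(¬(¬((β → β) → (γ ⊗ δ)) ⊗ α) → δ) = 1 − 0.83 = 0.17
¬β = 1 − 0.45 = 0.55
¬¬β = 1 − 0.55 = 0.45
¬(¬(¬((β → β) → (γ ⊗ δ)) ⊗ α) → δ) ⊗ ¬¬β = max(0, 0.17 + 0.45 − 1) = max(0, -0.38) = 0.00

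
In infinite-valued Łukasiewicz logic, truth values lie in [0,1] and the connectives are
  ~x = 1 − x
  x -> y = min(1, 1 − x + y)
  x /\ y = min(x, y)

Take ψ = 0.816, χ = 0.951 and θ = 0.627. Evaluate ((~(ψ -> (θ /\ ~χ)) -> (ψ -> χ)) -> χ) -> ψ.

0.865

~χ = 1 − 0.951 = 0.049
θ /\ ~χ = min(0.627, 0.049) = 0.049
ψ -> (θ /\ ~χ) = min(1, 1 − 0.816 + 0.049) = min(1, 0.233) = 0.233
~(ψ -> (θ /\ ~χ)) = 1 − 0.233 = 0.767
ψ -> χ = min(1, 1 − 0.816 + 0.951) = min(1, 1.135) = 1.000
~(ψ -> (θ /\ ~χ)) -> (ψ -> χ) = min(1, 1 − 0.767 + 1.000) = min(1, 1.233) = 1.000
(~(ψ -> (θ /\ ~χ)) -> (ψ -> χ)) -> χ = min(1, 1 − 1.000 + 0.951) = min(1, 0.951) = 0.951
((~(ψ -> (θ /\ ~χ)) -> (ψ -> χ)) -> χ) -> ψ = min(1, 1 − 0.951 + 0.816) = min(1, 0.865) = 0.865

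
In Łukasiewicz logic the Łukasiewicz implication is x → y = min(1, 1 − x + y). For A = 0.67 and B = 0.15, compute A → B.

A → B = min(1, 1 − 0.67 + 0.15) = min(1, 0.48) = 0.48
For comparison, the Gödel implication (1 if x ≤ y else y) would give 0.15.

0.48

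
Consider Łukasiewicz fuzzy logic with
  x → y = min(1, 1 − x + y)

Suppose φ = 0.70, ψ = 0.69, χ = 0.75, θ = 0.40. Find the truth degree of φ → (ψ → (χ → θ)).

χ → θ = min(1, 1 − 0.75 + 0.40) = min(1, 0.65) = 0.65
ψ → (χ → θ) = min(1, 1 − 0.69 + 0.65) = min(1, 0.96) = 0.96
φ → (ψ → (χ → θ)) = min(1, 1 − 0.70 + 0.96) = min(1, 1.26) = 1.00

1.00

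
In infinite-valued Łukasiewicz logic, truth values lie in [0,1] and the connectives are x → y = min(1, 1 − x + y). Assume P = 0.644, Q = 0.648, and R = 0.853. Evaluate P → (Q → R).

Q → R = min(1, 1 − 0.648 + 0.853) = min(1, 1.205) = 1.000
P → (Q → R) = min(1, 1 − 0.644 + 1.000) = min(1, 1.356) = 1.000

1.000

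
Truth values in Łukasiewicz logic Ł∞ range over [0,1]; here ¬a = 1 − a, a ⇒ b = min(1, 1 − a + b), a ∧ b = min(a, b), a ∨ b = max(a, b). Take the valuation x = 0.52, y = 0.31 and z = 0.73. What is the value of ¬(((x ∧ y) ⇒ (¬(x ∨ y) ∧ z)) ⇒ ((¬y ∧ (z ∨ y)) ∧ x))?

0.48

x ∧ y = min(0.52, 0.31) = 0.31
x ∨ y = max(0.52, 0.31) = 0.52
¬(x ∨ y) = 1 − 0.52 = 0.48
¬(x ∨ y) ∧ z = min(0.48, 0.73) = 0.48
(x ∧ y) ⇒ (¬(x ∨ y) ∧ z) = min(1, 1 − 0.31 + 0.48) = min(1, 1.17) = 1.00
¬y = 1 − 0.31 = 0.69
z ∨ y = max(0.73, 0.31) = 0.73
¬y ∧ (z ∨ y) = min(0.69, 0.73) = 0.69
(¬y ∧ (z ∨ y)) ∧ x = min(0.69, 0.52) = 0.52
((x ∧ y) ⇒ (¬(x ∨ y) ∧ z)) ⇒ ((¬y ∧ (z ∨ y)) ∧ x) = min(1, 1 − 1.00 + 0.52) = min(1, 0.52) = 0.52
¬(((x ∧ y) ⇒ (¬(x ∨ y) ∧ z)) ⇒ ((¬y ∧ (z ∨ y)) ∧ x)) = 1 − 0.52 = 0.48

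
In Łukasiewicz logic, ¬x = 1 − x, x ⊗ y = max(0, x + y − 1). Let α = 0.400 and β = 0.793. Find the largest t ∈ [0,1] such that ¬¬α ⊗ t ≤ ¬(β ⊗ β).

¬α = 1 − 0.400 = 0.600
¬¬α = 1 − 0.600 = 0.400
So the left factor is ¬¬α = 0.400.
β ⊗ β = max(0, 0.793 + 0.793 − 1) = max(0, 0.586) = 0.586
¬(β ⊗ β) = 1 − 0.586 = 0.414
So the right-hand bound is ¬(β ⊗ β) = 0.414.
The residuum of the Łukasiewicz t-norm gives the supremum: min(1, 1 − 0.400 + 0.414).
1 − 0.400 + 0.414 = 1.014, so t = min(1, 1.014) = 1.000.
Check: 0.400 ⊗ 1.000 = max(0, 0.400) = 0.400 ≤ 0.414.

1.000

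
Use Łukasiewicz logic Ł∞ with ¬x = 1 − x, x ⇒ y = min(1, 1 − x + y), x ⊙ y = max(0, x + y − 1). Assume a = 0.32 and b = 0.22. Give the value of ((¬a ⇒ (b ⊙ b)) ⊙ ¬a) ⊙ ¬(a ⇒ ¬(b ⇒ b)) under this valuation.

0.00

¬a = 1 − 0.32 = 0.68
b ⊙ b = max(0, 0.22 + 0.22 − 1) = max(0, -0.56) = 0.00
¬a ⇒ (b ⊙ b) = min(1, 1 − 0.68 + 0.00) = min(1, 0.32) = 0.32
(¬a ⇒ (b ⊙ b)) ⊙ ¬a = max(0, 0.32 + 0.68 − 1) = max(0, 0.00) = 0.00
b ⇒ b = min(1, 1 − 0.22 + 0.22) = min(1, 1.00) = 1.00
¬(b ⇒ b) = 1 − 1.00 = 0.00
a ⇒ ¬(b ⇒ b) = min(1, 1 − 0.32 + 0.00) = min(1, 0.68) = 0.68
¬(a ⇒ ¬(b ⇒ b)) = 1 − 0.68 = 0.32
((¬a ⇒ (b ⊙ b)) ⊙ ¬a) ⊙ ¬(a ⇒ ¬(b ⇒ b)) = max(0, 0.00 + 0.32 − 1) = max(0, -0.68) = 0.00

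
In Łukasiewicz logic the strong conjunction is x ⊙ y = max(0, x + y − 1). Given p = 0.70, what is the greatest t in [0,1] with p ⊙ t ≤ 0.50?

0.80

The residuum of the Łukasiewicz t-norm gives the supremum: min(1, 1 − 0.70 + 0.50).
1 − 0.70 + 0.50 = 0.80, so t = min(1, 0.80) = 0.80.
Check: 0.70 ⊙ 0.80 = max(0, 0.50) = 0.50 ≤ 0.50.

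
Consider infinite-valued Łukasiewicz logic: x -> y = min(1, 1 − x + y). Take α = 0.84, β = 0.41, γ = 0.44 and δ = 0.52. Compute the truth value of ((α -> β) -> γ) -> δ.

0.65

α -> β = min(1, 1 − 0.84 + 0.41) = min(1, 0.57) = 0.57
(α -> β) -> γ = min(1, 1 − 0.57 + 0.44) = min(1, 0.87) = 0.87
((α -> β) -> γ) -> δ = min(1, 1 − 0.87 + 0.52) = min(1, 0.65) = 0.65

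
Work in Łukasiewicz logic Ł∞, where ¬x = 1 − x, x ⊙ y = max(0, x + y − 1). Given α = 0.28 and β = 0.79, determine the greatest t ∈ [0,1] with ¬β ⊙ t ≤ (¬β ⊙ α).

0.79

¬β = 1 − 0.79 = 0.21
So the left factor is ¬β = 0.21.
¬β ⊙ α = max(0, 0.21 + 0.28 − 1) = max(0, -0.51) = 0.00
So the right-hand bound is ¬β ⊙ α = 0.00.
The residuum of the Łukasiewicz t-norm gives the supremum: min(1, 1 − 0.21 + 0.00).
1 − 0.21 + 0.00 = 0.79, so t = min(1, 0.79) = 0.79.
Check: 0.21 ⊙ 0.79 = max(0, 0.00) = 0.00 ≤ 0.00.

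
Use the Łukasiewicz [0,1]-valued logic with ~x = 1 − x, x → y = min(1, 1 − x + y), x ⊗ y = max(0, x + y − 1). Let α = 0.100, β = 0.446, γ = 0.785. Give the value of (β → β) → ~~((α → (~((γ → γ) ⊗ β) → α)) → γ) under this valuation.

0.785

β → β = min(1, 1 − 0.446 + 0.446) = min(1, 1.000) = 1.000
γ → γ = min(1, 1 − 0.785 + 0.785) = min(1, 1.000) = 1.000
(γ → γ) ⊗ β = max(0, 1.000 + 0.446 − 1) = max(0, 0.446) = 0.446
~((γ → γ) ⊗ β) = 1 − 0.446 = 0.554
~((γ → γ) ⊗ β) → α = min(1, 1 − 0.554 + 0.100) = min(1, 0.546) = 0.546
α → (~((γ → γ) ⊗ β) → α) = min(1, 1 − 0.100 + 0.546) = min(1, 1.446) = 1.000
(α → (~((γ → γ) ⊗ β) → α)) → γ = min(1, 1 − 1.000 + 0.785) = min(1, 0.785) = 0.785
~((α → (~((γ → γ) ⊗ β) → α)) → γ) = 1 − 0.785 = 0.215
~~((α → (~((γ → γ) ⊗ β) → α)) → γ) = 1 − 0.215 = 0.785
(β → β) → ~~((α → (~((γ → γ) ⊗ β) → α)) → γ) = min(1, 1 − 1.000 + 0.785) = min(1, 0.785) = 0.785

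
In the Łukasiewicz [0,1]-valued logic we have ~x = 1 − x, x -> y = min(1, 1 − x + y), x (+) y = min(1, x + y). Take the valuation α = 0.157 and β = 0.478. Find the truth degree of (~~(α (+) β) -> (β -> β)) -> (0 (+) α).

α (+) β = min(1, 0.157 + 0.478) = min(1, 0.635) = 0.635
~(α (+) β) = 1 − 0.635 = 0.365
~~(α (+) β) = 1 − 0.365 = 0.635
β -> β = min(1, 1 − 0.478 + 0.478) = min(1, 1.000) = 1.000
~~(α (+) β) -> (β -> β) = min(1, 1 − 0.635 + 1.000) = min(1, 1.365) = 1.000
0 (+) α = min(1, 0.000 + 0.157) = min(1, 0.157) = 0.157
(~~(α (+) β) -> (β -> β)) -> (0 (+) α) = min(1, 1 − 1.000 + 0.157) = min(1, 0.157) = 0.157

0.157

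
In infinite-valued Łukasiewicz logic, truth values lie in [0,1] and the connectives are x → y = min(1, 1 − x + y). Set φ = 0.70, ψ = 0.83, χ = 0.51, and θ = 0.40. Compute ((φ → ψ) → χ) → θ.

φ → ψ = min(1, 1 − 0.70 + 0.83) = min(1, 1.13) = 1.00
(φ → ψ) → χ = min(1, 1 − 1.00 + 0.51) = min(1, 0.51) = 0.51
((φ → ψ) → χ) → θ = min(1, 1 − 0.51 + 0.40) = min(1, 0.89) = 0.89

0.89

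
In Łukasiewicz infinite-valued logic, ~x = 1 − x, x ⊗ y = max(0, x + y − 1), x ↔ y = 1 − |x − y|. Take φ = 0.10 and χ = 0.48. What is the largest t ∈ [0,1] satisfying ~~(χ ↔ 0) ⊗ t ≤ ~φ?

χ ↔ 0 = 1 − |0.48 − 0.00| = 1 − 0.48 = 0.52
~(χ ↔ 0) = 1 − 0.52 = 0.48
~~(χ ↔ 0) = 1 − 0.48 = 0.52
So the left factor is ~~(χ ↔ 0) = 0.52.
~φ = 1 − 0.10 = 0.90
So the right-hand bound is ~φ = 0.90.
The residuum of the Łukasiewicz t-norm gives the supremum: min(1, 1 − 0.52 + 0.90).
1 − 0.52 + 0.90 = 1.38, so t = min(1, 1.38) = 1.00.
Check: 0.52 ⊗ 1.00 = max(0, 0.52) = 0.52 ≤ 0.90.

1.00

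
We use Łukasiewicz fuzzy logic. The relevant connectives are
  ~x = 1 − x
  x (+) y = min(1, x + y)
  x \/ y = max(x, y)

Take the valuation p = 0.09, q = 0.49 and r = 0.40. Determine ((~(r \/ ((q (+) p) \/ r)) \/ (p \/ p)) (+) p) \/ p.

q (+) p = min(1, 0.49 + 0.09) = min(1, 0.58) = 0.58
(q (+) p) \/ r = max(0.58, 0.40) = 0.58
r \/ ((q (+) p) \/ r) = max(0.40, 0.58) = 0.58
~(r \/ ((q (+) p) \/ r)) = 1 − 0.58 = 0.42
p \/ p = max(0.09, 0.09) = 0.09
~(r \/ ((q (+) p) \/ r)) \/ (p \/ p) = max(0.42, 0.09) = 0.42
(~(r \/ ((q (+) p) \/ r)) \/ (p \/ p)) (+) p = min(1, 0.42 + 0.09) = min(1, 0.51) = 0.51
((~(r \/ ((q (+) p) \/ r)) \/ (p \/ p)) (+) p) \/ p = max(0.51, 0.09) = 0.51

0.51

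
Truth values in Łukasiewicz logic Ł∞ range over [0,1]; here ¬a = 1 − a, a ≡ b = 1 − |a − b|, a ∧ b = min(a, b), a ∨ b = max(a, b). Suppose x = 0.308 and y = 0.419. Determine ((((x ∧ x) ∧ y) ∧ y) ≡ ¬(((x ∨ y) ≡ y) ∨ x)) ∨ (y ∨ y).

x ∧ x = min(0.308, 0.308) = 0.308
(x ∧ x) ∧ y = min(0.308, 0.419) = 0.308
((x ∧ x) ∧ y) ∧ y = min(0.308, 0.419) = 0.308
x ∨ y = max(0.308, 0.419) = 0.419
(x ∨ y) ≡ y = 1 − |0.419 − 0.419| = 1 − 0.000 = 1.000
((x ∨ y) ≡ y) ∨ x = max(1.000, 0.308) = 1.000
¬(((x ∨ y) ≡ y) ∨ x) = 1 − 1.000 = 0.000
(((x ∧ x) ∧ y) ∧ y) ≡ ¬(((x ∨ y) ≡ y) ∨ x) = 1 − |0.308 − 0.000| = 1 − 0.308 = 0.692
y ∨ y = max(0.419, 0.419) = 0.419
((((x ∧ x) ∧ y) ∧ y) ≡ ¬(((x ∨ y) ≡ y) ∨ x)) ∨ (y ∨ y) = max(0.692, 0.419) = 0.692

0.692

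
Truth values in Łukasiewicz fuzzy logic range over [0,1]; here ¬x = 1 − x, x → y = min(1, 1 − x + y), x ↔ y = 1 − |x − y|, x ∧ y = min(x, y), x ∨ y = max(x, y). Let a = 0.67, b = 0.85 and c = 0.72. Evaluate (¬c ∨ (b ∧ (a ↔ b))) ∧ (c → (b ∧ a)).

0.82

¬c = 1 − 0.72 = 0.28
a ↔ b = 1 − |0.67 − 0.85| = 1 − 0.18 = 0.82
b ∧ (a ↔ b) = min(0.85, 0.82) = 0.82
¬c ∨ (b ∧ (a ↔ b)) = max(0.28, 0.82) = 0.82
b ∧ a = min(0.85, 0.67) = 0.67
c → (b ∧ a) = min(1, 1 − 0.72 + 0.67) = min(1, 0.95) = 0.95
(¬c ∨ (b ∧ (a ↔ b))) ∧ (c → (b ∧ a)) = min(0.82, 0.95) = 0.82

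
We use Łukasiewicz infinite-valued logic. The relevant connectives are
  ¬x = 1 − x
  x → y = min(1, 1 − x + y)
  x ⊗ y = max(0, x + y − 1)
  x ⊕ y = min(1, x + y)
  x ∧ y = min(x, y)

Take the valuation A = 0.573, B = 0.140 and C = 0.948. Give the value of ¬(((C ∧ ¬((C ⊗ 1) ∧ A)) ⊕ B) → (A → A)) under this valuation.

0.000

C ⊗ 1 = max(0, 0.948 + 1.000 − 1) = max(0, 0.948) = 0.948
(C ⊗ 1) ∧ A = min(0.948, 0.573) = 0.573
¬((C ⊗ 1) ∧ A) = 1 − 0.573 = 0.427
C ∧ ¬((C ⊗ 1) ∧ A) = min(0.948, 0.427) = 0.427
(C ∧ ¬((C ⊗ 1) ∧ A)) ⊕ B = min(1, 0.427 + 0.140) = min(1, 0.567) = 0.567
A → A = min(1, 1 − 0.573 + 0.573) = min(1, 1.000) = 1.000
((C ∧ ¬((C ⊗ 1) ∧ A)) ⊕ B) → (A → A) = min(1, 1 − 0.567 + 1.000) = min(1, 1.433) = 1.000
¬(((C ∧ ¬((C ⊗ 1) ∧ A)) ⊕ B) → (A → A)) = 1 − 1.000 = 0.000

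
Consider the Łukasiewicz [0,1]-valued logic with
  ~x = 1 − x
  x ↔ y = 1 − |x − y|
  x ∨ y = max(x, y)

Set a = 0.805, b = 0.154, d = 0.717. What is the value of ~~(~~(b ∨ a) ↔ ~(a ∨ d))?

0.390

b ∨ a = max(0.154, 0.805) = 0.805
~(b ∨ a) = 1 − 0.805 = 0.195
~~(b ∨ a) = 1 − 0.195 = 0.805
a ∨ d = max(0.805, 0.717) = 0.805
~(a ∨ d) = 1 − 0.805 = 0.195
~~(b ∨ a) ↔ ~(a ∨ d) = 1 − |0.805 − 0.195| = 1 − 0.610 = 0.390
~(~~(b ∨ a) ↔ ~(a ∨ d)) = 1 − 0.390 = 0.610
~~(~~(b ∨ a) ↔ ~(a ∨ d)) = 1 − 0.610 = 0.390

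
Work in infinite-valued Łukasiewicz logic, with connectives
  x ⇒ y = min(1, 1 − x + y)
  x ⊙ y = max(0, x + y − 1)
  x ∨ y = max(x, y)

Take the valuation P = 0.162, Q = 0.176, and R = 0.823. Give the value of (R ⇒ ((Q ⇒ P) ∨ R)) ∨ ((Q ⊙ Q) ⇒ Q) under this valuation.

1.000

Q ⇒ P = min(1, 1 − 0.176 + 0.162) = min(1, 0.986) = 0.986
(Q ⇒ P) ∨ R = max(0.986, 0.823) = 0.986
R ⇒ ((Q ⇒ P) ∨ R) = min(1, 1 − 0.823 + 0.986) = min(1, 1.163) = 1.000
Q ⊙ Q = max(0, 0.176 + 0.176 − 1) = max(0, -0.648) = 0.000
(Q ⊙ Q) ⇒ Q = min(1, 1 − 0.000 + 0.176) = min(1, 1.176) = 1.000
(R ⇒ ((Q ⇒ P) ∨ R)) ∨ ((Q ⊙ Q) ⇒ Q) = max(1.000, 1.000) = 1.000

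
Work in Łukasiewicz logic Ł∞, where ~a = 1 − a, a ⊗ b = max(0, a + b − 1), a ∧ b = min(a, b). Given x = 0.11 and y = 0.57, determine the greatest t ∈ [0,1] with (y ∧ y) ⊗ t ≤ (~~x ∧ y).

0.54

y ∧ y = min(0.57, 0.57) = 0.57
So the left factor is y ∧ y = 0.57.
~x = 1 − 0.11 = 0.89
~~x = 1 − 0.89 = 0.11
~~x ∧ y = min(0.11, 0.57) = 0.11
So the right-hand bound is ~~x ∧ y = 0.11.
The residuum of the Łukasiewicz t-norm gives the supremum: min(1, 1 − 0.57 + 0.11).
1 − 0.57 + 0.11 = 0.54, so t = min(1, 0.54) = 0.54.
Check: 0.57 ⊗ 0.54 = max(0, 0.11) = 0.11 ≤ 0.11.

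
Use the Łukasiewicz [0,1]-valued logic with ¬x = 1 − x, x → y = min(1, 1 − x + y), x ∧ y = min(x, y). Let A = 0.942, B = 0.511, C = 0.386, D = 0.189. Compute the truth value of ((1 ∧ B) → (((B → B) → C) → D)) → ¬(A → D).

0.753

1 ∧ B = min(1.000, 0.511) = 0.511
B → B = min(1, 1 − 0.511 + 0.511) = min(1, 1.000) = 1.000
(B → B) → C = min(1, 1 − 1.000 + 0.386) = min(1, 0.386) = 0.386
((B → B) → C) → D = min(1, 1 − 0.386 + 0.189) = min(1, 0.803) = 0.803
(1 ∧ B) → (((B → B) → C) → D) = min(1, 1 − 0.511 + 0.803) = min(1, 1.292) = 1.000
A → D = min(1, 1 − 0.942 + 0.189) = min(1, 0.247) = 0.247
¬(A → D) = 1 − 0.247 = 0.753
((1 ∧ B) → (((B → B) → C) → D)) → ¬(A → D) = min(1, 1 − 1.000 + 0.753) = min(1, 0.753) = 0.753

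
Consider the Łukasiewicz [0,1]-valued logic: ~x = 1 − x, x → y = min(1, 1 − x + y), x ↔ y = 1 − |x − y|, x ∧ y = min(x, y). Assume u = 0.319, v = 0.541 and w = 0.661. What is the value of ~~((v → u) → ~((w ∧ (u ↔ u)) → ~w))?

0.544

v → u = min(1, 1 − 0.541 + 0.319) = min(1, 0.778) = 0.778
u ↔ u = 1 − |0.319 − 0.319| = 1 − 0.000 = 1.000
w ∧ (u ↔ u) = min(0.661, 1.000) = 0.661
~w = 1 − 0.661 = 0.339
(w ∧ (u ↔ u)) → ~w = min(1, 1 − 0.661 + 0.339) = min(1, 0.678) = 0.678
~((w ∧ (u ↔ u)) → ~w) = 1 − 0.678 = 0.322
(v → u) → ~((w ∧ (u ↔ u)) → ~w) = min(1, 1 − 0.778 + 0.322) = min(1, 0.544) = 0.544
~((v → u) → ~((w ∧ (u ↔ u)) → ~w)) = 1 − 0.544 = 0.456
~~((v → u) → ~((w ∧ (u ↔ u)) → ~w)) = 1 − 0.456 = 0.544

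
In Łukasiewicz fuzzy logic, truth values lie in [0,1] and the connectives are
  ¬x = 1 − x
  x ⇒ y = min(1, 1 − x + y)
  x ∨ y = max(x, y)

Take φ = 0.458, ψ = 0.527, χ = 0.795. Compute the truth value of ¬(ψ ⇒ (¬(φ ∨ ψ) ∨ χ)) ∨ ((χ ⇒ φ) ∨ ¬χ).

φ ∨ ψ = max(0.458, 0.527) = 0.527
¬(φ ∨ ψ) = 1 − 0.527 = 0.473
¬(φ ∨ ψ) ∨ χ = max(0.473, 0.795) = 0.795
ψ ⇒ (¬(φ ∨ ψ) ∨ χ) = min(1, 1 − 0.527 + 0.795) = min(1, 1.268) = 1.000
¬(ψ ⇒ (¬(φ ∨ ψ) ∨ χ)) = 1 − 1.000 = 0.000
χ ⇒ φ = min(1, 1 − 0.795 + 0.458) = min(1, 0.663) = 0.663
¬χ = 1 − 0.795 = 0.205
(χ ⇒ φ) ∨ ¬χ = max(0.663, 0.205) = 0.663
¬(ψ ⇒ (¬(φ ∨ ψ) ∨ χ)) ∨ ((χ ⇒ φ) ∨ ¬χ) = max(0.000, 0.663) = 0.663

0.663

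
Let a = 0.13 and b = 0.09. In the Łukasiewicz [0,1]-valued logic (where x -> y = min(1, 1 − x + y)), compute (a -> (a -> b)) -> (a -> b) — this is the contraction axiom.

0.96

a -> b = min(1, 1 − 0.13 + 0.09) = min(1, 0.96) = 0.96
a -> (a -> b) = min(1, 1 − 0.13 + 0.96) = min(1, 1.83) = 1.00
(a -> (a -> b)) -> (a -> b) = min(1, 1 − 1.00 + 0.96) = min(1, 0.96) = 0.96
(The value 0.96 < 1 shows this instance is not satisfied; fails in Ł∞ (the t-norm is not idempotent).)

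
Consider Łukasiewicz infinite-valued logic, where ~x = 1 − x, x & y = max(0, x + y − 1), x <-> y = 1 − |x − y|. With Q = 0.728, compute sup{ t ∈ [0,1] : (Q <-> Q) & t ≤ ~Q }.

0.272

Q <-> Q = 1 − |0.728 − 0.728| = 1 − 0.000 = 1.000
So the left factor is Q <-> Q = 1.000.
~Q = 1 − 0.728 = 0.272
So the right-hand bound is ~Q = 0.272.
The residuum of the Łukasiewicz t-norm gives the supremum: min(1, 1 − 1.000 + 0.272).
1 − 1.000 + 0.272 = 0.272, so t = min(1, 0.272) = 0.272.
Check: 1.000 & 0.272 = max(0, 0.272) = 0.272 ≤ 0.272.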